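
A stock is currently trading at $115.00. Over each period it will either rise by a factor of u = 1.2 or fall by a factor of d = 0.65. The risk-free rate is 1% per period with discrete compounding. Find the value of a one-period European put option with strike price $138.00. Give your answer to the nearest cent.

Risk-neutral probability p = (1 + 0.01 − 0.65)/(1.2 − 0.65) = 0.3600/0.5500 = 0.6545
Terminal stock prices: S_u = 138, S_d = 74.75
Terminal payoffs (K − S): max(0, 0) = 0, max(63.25, 0) = 63.25
Node 0 (S = 115): V_0 = 1/1.01·[0.6545·0.0000 + 0.3455·63.2500] = 21.6337

$21.63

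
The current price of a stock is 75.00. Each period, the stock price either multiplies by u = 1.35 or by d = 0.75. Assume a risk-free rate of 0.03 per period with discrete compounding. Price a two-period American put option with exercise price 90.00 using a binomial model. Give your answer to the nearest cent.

Risk-neutral probability p = (1 + 0.03 − 0.75)/(1.35 − 0.75) = 0.2800/0.6000 = 0.4667
Terminal stock prices: S_uu = 136.7, S_ud = 75.94, S_dd = 42.19
Terminal payoffs (K − S): max(-46.69, 0) = 0, max(14.06, 0) = 14.06, max(47.81, 0) = 47.81
Node u (S = 101.2): continuation = 1/1.03·[0.4667·0.0000 + 0.5333·14.0625] = 7.2816; exercise value = 0.0000 ≤ continuation, so V_u = 7.2816
Node d (S = 56.25): continuation = 1/1.03·[0.4667·14.0625 + 0.5333·47.8125] = 31.1286; exercise value = 33.7500 > continuation, so V_d = 33.7500 (exercise)
Node 0 (S = 75): continuation = 1/1.03·[0.4667·7.2816 + 0.5333·33.7500] = 20.7748; exercise value = 15.0000 ≤ continuation, so V_0 = 20.7748

20.77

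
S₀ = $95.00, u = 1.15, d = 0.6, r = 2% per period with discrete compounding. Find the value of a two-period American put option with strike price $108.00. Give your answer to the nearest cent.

Risk-neutral probability p = (1 + 0.02 − 0.6)/(1.15 − 0.6) = 0.4200/0.5500 = 0.7636
Terminal stock prices: S_uu = 125.6, S_ud = 65.55, S_dd = 34.2
Terminal payoffs (K − S): max(-17.64, 0) = 0, max(42.45, 0) = 42.45, max(73.8, 0) = 73.8
Node u (S = 109.2): continuation = 1/1.02·[0.7636·0.0000 + 0.2364·42.4500] = 9.8369; exercise value = 0.0000 ≤ continuation, so V_u = 9.8369
Node d (S = 57): continuation = 1/1.02·[0.7636·42.4500 + 0.2364·73.8000] = 48.8824; exercise value = 51.0000 > continuation, so V_d = 51.0000 (exercise)
Node 0 (S = 95): continuation = 1/1.02·[0.7636·9.8369 + 0.2364·51.0000] = 19.1827; exercise value = 13.0000 ≤ continuation, so V_0 = 19.1827

$19.18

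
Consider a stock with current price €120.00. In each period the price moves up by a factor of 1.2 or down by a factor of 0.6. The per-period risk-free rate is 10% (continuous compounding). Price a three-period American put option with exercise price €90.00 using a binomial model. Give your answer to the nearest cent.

Risk-neutral probability p = (e^0.1 − 0.6)/(1.2 − 0.6) = 0.5052/0.6000 = 0.8420
Terminal stock prices: S_uuu = 207.4, S_uud = 103.7, S_udd = 51.84, S_ddd = 25.92
Terminal payoffs (K − S): max(-117.4, 0) = 0, max(-13.68, 0) = 0, max(38.16, 0) = 38.16, max(64.08, 0) = 64.08
Node uu (S = 172.8): continuation = e^(−0.1)·[0.8420·0.0000 + 0.1580·0.0000] = 0.0000; exercise value = 0.0000 ≤ continuation, so V_uu = 0.0000
Node ud (S = 86.4): continuation = e^(−0.1)·[0.8420·0.0000 + 0.1580·38.1600] = 5.4572; exercise value = 3.6000 ≤ continuation, so V_ud = 5.4572
Node dd (S = 43.2): continuation = e^(−0.1)·[0.8420·38.1600 + 0.1580·64.0800] = 38.2354; exercise value = 46.8000 > continuation, so V_dd = 46.8000 (exercise)
Node u (S = 144): continuation = e^(−0.1)·[0.8420·0.0000 + 0.1580·5.4572] = 0.7804; exercise value = 0.0000 ≤ continuation, so V_u = 0.7804
Node d (S = 72): continuation = e^(−0.1)·[0.8420·5.4572 + 0.1580·46.8000] = 10.8502; exercise value = 18.0000 > continuation, so V_d = 18.0000 (exercise)
Node 0 (S = 120): continuation = e^(−0.1)·[0.8420·0.7804 + 0.1580·18.0000] = 3.1687; exercise value = 0.0000 ≤ continuation, so V_0 = 3.1687

€3.17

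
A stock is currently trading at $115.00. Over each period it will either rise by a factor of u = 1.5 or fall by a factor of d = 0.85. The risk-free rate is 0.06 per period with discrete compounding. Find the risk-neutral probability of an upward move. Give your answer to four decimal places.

p = 0.3231

Risk-neutral probability p = (1 + 0.06 − 0.85)/(1.5 − 0.85) = 0.2100/0.6500 = 0.3231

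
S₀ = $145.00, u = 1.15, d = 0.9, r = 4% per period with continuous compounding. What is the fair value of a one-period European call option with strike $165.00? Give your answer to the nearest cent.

$0.95

Risk-neutral probability p = (e^0.04 − 0.9)/(1.15 − 0.9) = 0.1408/0.2500 = 0.5632
Terminal stock prices: S_u = 166.8, S_d = 130.5
Terminal payoffs (S − K): max(1.75, 0) = 1.75, max(-34.5, 0) = 0
Node 0 (S = 145): V_0 = e^(−0.04)·[0.5632·1.7500 + 0.4368·0.0000] = 0.9470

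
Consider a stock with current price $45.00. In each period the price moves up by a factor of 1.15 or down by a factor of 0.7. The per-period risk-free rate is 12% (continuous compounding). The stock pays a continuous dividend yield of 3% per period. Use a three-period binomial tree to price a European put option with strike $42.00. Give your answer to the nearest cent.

$0.57

Per-period risk-free factor R = e^0.12 = 1.1275; dividend-adjusted growth = e^(0.12−0.03) = 1.0942.
Risk-neutral probability p = (1.0942 − 0.7)/(1.15 − 0.7) = 0.3942/0.4500 = 0.8759
Terminal stock prices: S_uuu = 68.44, S_uud = 41.66, S_udd = 25.36, S_ddd = 15.43
Terminal payoffs (K − S): max(-26.44, 0) = 0, max(0.3413, 0) = 0.3413, max(16.64, 0) = 16.64, max(26.57, 0) = 26.57
Node uu (S = 59.51): V_uu = e^(−0.12)·[0.8759·0.0000 + 0.1241·0.3413] = 0.0375
Node ud (S = 36.22): V_ud = e^(−0.12)·[0.8759·0.3413 + 0.1241·16.6425] = 2.0963
Node dd (S = 22.05): V_dd = e^(−0.12)·[0.8759·16.6425 + 0.1241·26.5650] = 15.8523
Node u (S = 51.75): V_u = e^(−0.12)·[0.8759·0.0375 + 0.1241·2.0963] = 0.2598
Node d (S = 31.5): V_d = e^(−0.12)·[0.8759·2.0963 + 0.1241·15.8523] = 3.3728
Node 0 (S = 45): V_0 = e^(−0.12)·[0.8759·0.2598 + 0.1241·3.3728] = 0.5730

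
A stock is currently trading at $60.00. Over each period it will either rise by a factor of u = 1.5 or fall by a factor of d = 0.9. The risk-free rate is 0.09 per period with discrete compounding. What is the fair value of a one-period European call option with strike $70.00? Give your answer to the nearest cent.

$5.81

Risk-neutral probability p = (1 + 0.09 − 0.9)/(1.5 − 0.9) = 0.1900/0.6000 = 0.3167
Terminal stock prices: S_u = 90, S_d = 54
Terminal payoffs (S − K): max(20, 0) = 20, max(-16, 0) = 0
Node 0 (S = 60): V_0 = 1/1.09·[0.3167·20.0000 + 0.6833·0.0000] = 5.8104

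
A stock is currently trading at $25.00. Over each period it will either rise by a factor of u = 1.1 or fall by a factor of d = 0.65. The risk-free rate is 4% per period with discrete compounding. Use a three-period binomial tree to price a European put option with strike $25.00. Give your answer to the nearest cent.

$2.01

Risk-neutral probability p = (1 + 0.04 − 0.65)/(1.1 − 0.65) = 0.3900/0.4500 = 0.8667
Terminal stock prices: S_uuu = 33.28, S_uud = 19.66, S_udd = 11.62, S_ddd = 6.866
Terminal payoffs (K − S): max(-8.275, 0) = 0, max(5.337, 0) = 5.337, max(13.38, 0) = 13.38, max(18.13, 0) = 18.13
Node uu (S = 30.25): V_uu = 1/1.04·[0.8667·0.0000 + 0.1333·5.3375] = 0.6843
Node ud (S = 17.88): V_ud = 1/1.04·[0.8667·5.3375 + 0.1333·13.3812] = 6.1635
Node dd (S = 10.56): V_dd = 1/1.04·[0.8667·13.3812 + 0.1333·18.1344] = 13.4760
Node u (S = 27.5): V_u = 1/1.04·[0.8667·0.6843 + 0.1333·6.1635] = 1.3604
Node d (S = 16.25): V_d = 1/1.04·[0.8667·6.1635 + 0.1333·13.4760] = 6.8639
Node 0 (S = 25): V_0 = 1/1.04·[0.8667·1.3604 + 0.1333·6.8639] = 2.0137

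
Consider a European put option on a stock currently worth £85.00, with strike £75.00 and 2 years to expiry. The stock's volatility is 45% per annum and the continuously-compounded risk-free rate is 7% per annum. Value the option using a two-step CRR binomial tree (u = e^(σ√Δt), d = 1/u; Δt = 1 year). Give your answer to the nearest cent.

CRR parameters: u = e^(σ√Δt) = e^(0.45·√1) = 1.5683, d = 1/u = 0.6376
Per-period rate: rΔt = 0.07·1 = 0.07, so R = e^0.07 = 1.0725
Risk-neutral probability p = (e^0.07 − 0.6376)/(1.5683 − 0.6376) = 0.4349/0.9307 = 0.4673
Terminal stock prices: S_uu = 209.1, S_ud = 85, S_dd = 34.56
Terminal payoffs (K − S): max(-134.1, 0) = 0, max(-10, 0) = 0, max(40.44, 0) = 40.44
Node u (S = 133.3): V_u = e^(−0.07)·[0.4673·0.0000 + 0.5327·0.0000] = 0.0000
Node d (S = 54.2): V_d = e^(−0.07)·[0.4673·0.0000 + 0.5327·40.4416] = 20.0879
Node 0 (S = 85): V_0 = e^(−0.07)·[0.4673·0.0000 + 0.5327·20.0879] = 9.9780

£9.98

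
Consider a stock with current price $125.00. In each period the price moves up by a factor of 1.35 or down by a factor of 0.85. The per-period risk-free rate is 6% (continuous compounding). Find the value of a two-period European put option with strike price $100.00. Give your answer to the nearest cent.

$2.85

Risk-neutral probability p = (e^0.06 − 0.85)/(1.35 − 0.85) = 0.2118/0.5000 = 0.4237
Terminal stock prices: S_uu = 227.8, S_ud = 143.4, S_dd = 90.31
Terminal payoffs (K − S): max(-127.8, 0) = 0, max(-43.44, 0) = 0, max(9.688, 0) = 9.688
Node u (S = 168.8): V_u = e^(−0.06)·[0.4237·0.0000 + 0.5763·0.0000] = 0.0000
Node d (S = 106.2): V_d = e^(−0.06)·[0.4237·0.0000 + 0.5763·9.6875] = 5.2580
Node 0 (S = 125): V_0 = e^(−0.06)·[0.4237·0.0000 + 0.5763·5.2580] = 2.8539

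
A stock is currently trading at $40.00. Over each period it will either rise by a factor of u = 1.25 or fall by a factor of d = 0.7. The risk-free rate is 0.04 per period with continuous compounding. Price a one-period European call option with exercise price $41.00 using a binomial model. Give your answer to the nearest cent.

$5.36

Risk-neutral probability p = (e^0.04 − 0.7)/(1.25 − 0.7) = 0.3408/0.5500 = 0.6197
Terminal stock prices: S_u = 50, S_d = 28
Terminal payoffs (S − K): max(9, 0) = 9, max(-13, 0) = 0
Node 0 (S = 40): V_0 = e^(−0.04)·[0.6197·9.0000 + 0.3803·0.0000] = 5.3582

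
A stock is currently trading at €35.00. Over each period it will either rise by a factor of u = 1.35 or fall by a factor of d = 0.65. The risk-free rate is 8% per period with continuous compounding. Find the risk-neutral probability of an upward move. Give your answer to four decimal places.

p = 0.6190

Risk-neutral probability p = (e^0.08 − 0.65)/(1.35 − 0.65) = 0.4333/0.7000 = 0.6190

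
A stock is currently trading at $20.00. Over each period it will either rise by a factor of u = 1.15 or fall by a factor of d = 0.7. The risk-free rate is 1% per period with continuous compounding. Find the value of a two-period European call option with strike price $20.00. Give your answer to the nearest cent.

Risk-neutral probability p = (e^0.01 − 0.7)/(1.15 − 0.7) = 0.3101/0.4500 = 0.6890
Terminal stock prices: S_uu = 26.45, S_ud = 16.1, S_dd = 9.8
Terminal payoffs (S − K): max(6.45, 0) = 6.45, max(-3.9, 0) = 0, max(-10.2, 0) = 0
Node u (S = 23): V_u = e^(−0.01)·[0.6890·6.4500 + 0.3110·0.0000] = 4.3998
Node d (S = 14): V_d = e^(−0.01)·[0.6890·0.0000 + 0.3110·0.0000] = 0.0000
Node 0 (S = 20): V_0 = e^(−0.01)·[0.6890·4.3998 + 0.3110·0.0000] = 3.0013

$3.00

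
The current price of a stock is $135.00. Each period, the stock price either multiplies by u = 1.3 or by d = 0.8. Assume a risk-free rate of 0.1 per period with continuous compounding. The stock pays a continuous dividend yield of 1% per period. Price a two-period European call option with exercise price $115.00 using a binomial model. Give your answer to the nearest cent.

$42.14

Per-period risk-free factor R = e^0.1 = 1.1052; dividend-adjusted growth = e^(0.1−0.01) = 1.0942.
Risk-neutral probability p = (1.0942 − 0.8)/(1.3 − 0.8) = 0.2942/0.5000 = 0.5883
Terminal stock prices: S_uu = 228.2, S_ud = 140.4, S_dd = 86.4
Terminal payoffs (S − K): max(113.2, 0) = 113.2, max(25.4, 0) = 25.4, max(-28.6, 0) = 0
Node u (S = 175.5): V_u = e^(−0.1)·[0.5883·113.1500 + 0.4117·25.4000] = 69.6974
Node d (S = 108): V_d = e^(−0.1)·[0.5883·25.4000 + 0.4117·0.0000] = 13.5219
Node 0 (S = 135): V_0 = e^(−0.1)·[0.5883·69.6974 + 0.4117·13.5219] = 42.1407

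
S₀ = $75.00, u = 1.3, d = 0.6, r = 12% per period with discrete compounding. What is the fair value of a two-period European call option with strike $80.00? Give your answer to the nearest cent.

Risk-neutral probability p = (1 + 0.12 − 0.6)/(1.3 − 0.6) = 0.5200/0.7000 = 0.7429
Terminal stock prices: S_uu = 126.8, S_ud = 58.5, S_dd = 27
Terminal payoffs (S − K): max(46.75, 0) = 46.75, max(-21.5, 0) = 0, max(-53, 0) = 0
Node u (S = 97.5): V_u = 1/1.12·[0.7429·46.7500 + 0.2571·0.0000] = 31.0077
Node d (S = 45): V_d = 1/1.12·[0.7429·0.0000 + 0.2571·0.0000] = 0.0000
Node 0 (S = 75): V_0 = 1/1.12·[0.7429·31.0077 + 0.2571·0.0000] = 20.5663

$20.57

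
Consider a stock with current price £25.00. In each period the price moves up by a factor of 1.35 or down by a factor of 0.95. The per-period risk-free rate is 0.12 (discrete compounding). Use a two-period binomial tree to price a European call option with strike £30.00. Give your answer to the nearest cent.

Risk-neutral probability p = (1 + 0.12 − 0.95)/(1.35 − 0.95) = 0.1700/0.4000 = 0.4250
Terminal stock prices: S_uu = 45.56, S_ud = 32.06, S_dd = 22.56
Terminal payoffs (S − K): max(15.56, 0) = 15.56, max(2.062, 0) = 2.062, max(-7.438, 0) = 0
Node u (S = 33.75): V_u = 1/1.12·[0.4250·15.5625 + 0.5750·2.0625] = 6.9643
Node d (S = 23.75): V_d = 1/1.12·[0.4250·2.0625 + 0.5750·0.0000] = 0.7826
Node 0 (S = 25): V_0 = 1/1.12·[0.4250·6.9643 + 0.5750·0.7826] = 3.0445

£3.04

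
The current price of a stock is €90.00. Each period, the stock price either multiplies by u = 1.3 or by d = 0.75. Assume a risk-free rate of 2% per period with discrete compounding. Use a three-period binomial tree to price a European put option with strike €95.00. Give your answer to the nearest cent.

Risk-neutral probability p = (1 + 0.02 − 0.75)/(1.3 − 0.75) = 0.2700/0.5500 = 0.4909
Terminal stock prices: S_uuu = 197.7, S_uud = 114.1, S_udd = 65.81, S_ddd = 37.97
Terminal payoffs (K − S): max(-102.7, 0) = 0, max(-19.08, 0) = 0, max(29.19, 0) = 29.19, max(57.03, 0) = 57.03
Node uu (S = 152.1): V_uu = 1/1.02·[0.4909·0.0000 + 0.5091·0.0000] = 0.0000
Node ud (S = 87.75): V_ud = 1/1.02·[0.4909·0.0000 + 0.5091·29.1875] = 14.5677
Node dd (S = 50.62): V_dd = 1/1.02·[0.4909·29.1875 + 0.5091·57.0312] = 42.5123
Node u (S = 117): V_u = 1/1.02·[0.4909·0.0000 + 0.5091·14.5677] = 7.2709
Node d (S = 67.5): V_d = 1/1.02·[0.4909·14.5677 + 0.5091·42.5123] = 28.2294
Node 0 (S = 90): V_0 = 1/1.02·[0.4909·7.2709 + 0.5091·28.2294] = 17.5889

€17.59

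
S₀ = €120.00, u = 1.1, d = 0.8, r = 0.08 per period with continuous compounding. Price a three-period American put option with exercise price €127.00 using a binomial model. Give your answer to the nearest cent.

€7.00

Risk-neutral probability p = (e^0.08 − 0.8)/(1.1 − 0.8) = 0.2833/0.3000 = 0.9443
Terminal stock prices: S_uuu = 159.7, S_uud = 116.2, S_udd = 84.48, S_ddd = 61.44
Terminal payoffs (K − S): max(-32.72, 0) = 0, max(10.84, 0) = 10.84, max(42.52, 0) = 42.52, max(65.56, 0) = 65.56
Node uu (S = 145.2): continuation = e^(−0.08)·[0.9443·0.0000 + 0.0557·10.8400] = 0.5575; exercise value = 0.0000 ≤ continuation, so V_uu = 0.5575
Node ud (S = 105.6): continuation = e^(−0.08)·[0.9443·10.8400 + 0.0557·42.5200] = 11.6358; exercise value = 21.4000 > continuation, so V_ud = 21.4000 (exercise)
Node dd (S = 76.8): continuation = e^(−0.08)·[0.9443·42.5200 + 0.0557·65.5600] = 40.4358; exercise value = 50.2000 > continuation, so V_dd = 50.2000 (exercise)
Node u (S = 132): continuation = e^(−0.08)·[0.9443·0.5575 + 0.0557·21.4000] = 1.5865; exercise value = 0.0000 ≤ continuation, so V_u = 1.5865
Node d (S = 96): continuation = e^(−0.08)·[0.9443·21.4000 + 0.0557·50.2000] = 21.2358; exercise value = 31.0000 > continuation, so V_d = 31.0000 (exercise)
Node 0 (S = 120): continuation = e^(−0.08)·[0.9443·1.5865 + 0.0557·31.0000] = 2.9771; exercise value = 7.0000 > continuation, so V_0 = 7.0000 (exercise)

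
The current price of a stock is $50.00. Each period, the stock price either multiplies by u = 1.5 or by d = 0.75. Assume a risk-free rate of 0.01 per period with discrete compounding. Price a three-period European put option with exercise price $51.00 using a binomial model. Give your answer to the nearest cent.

Risk-neutral probability p = (1 + 0.01 − 0.75)/(1.5 − 0.75) = 0.2600/0.7500 = 0.3467
Terminal stock prices: S_uuu = 168.8, S_uud = 84.38, S_udd = 42.19, S_ddd = 21.09
Terminal payoffs (K − S): max(-117.8, 0) = 0, max(-33.38, 0) = 0, max(8.812, 0) = 8.812, max(29.91, 0) = 29.91
Node uu (S = 112.5): V_uu = 1/1.01·[0.3467·0.0000 + 0.6533·0.0000] = 0.0000
Node ud (S = 56.25): V_ud = 1/1.01·[0.3467·0.0000 + 0.6533·8.8125] = 5.7005
Node dd (S = 28.12): V_dd = 1/1.01·[0.3467·8.8125 + 0.6533·29.9062] = 22.3700
Node u (S = 75): V_u = 1/1.01·[0.3467·0.0000 + 0.6533·5.7005] = 3.6874
Node d (S = 37.5): V_d = 1/1.01·[0.3467·5.7005 + 0.6533·22.3700] = 16.4270
Node 0 (S = 50): V_0 = 1/1.01·[0.3467·3.6874 + 0.6533·16.4270] = 11.8917

$11.89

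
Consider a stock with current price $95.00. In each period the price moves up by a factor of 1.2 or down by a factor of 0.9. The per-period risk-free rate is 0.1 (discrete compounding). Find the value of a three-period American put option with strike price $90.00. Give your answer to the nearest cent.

$1.36

Risk-neutral probability p = (1 + 0.1 − 0.9)/(1.2 − 0.9) = 0.2000/0.3000 = 0.6667
Terminal stock prices: S_uuu = 164.2, S_uud = 123.1, S_udd = 92.34, S_ddd = 69.26
Terminal payoffs (K − S): max(-74.16, 0) = 0, max(-33.12, 0) = 0, max(-2.34, 0) = 0, max(20.74, 0) = 20.74
Node uu (S = 136.8): continuation = 1/1.1·[0.6667·0.0000 + 0.3333·0.0000] = 0.0000; exercise value = 0.0000 ≤ continuation, so V_uu = 0.0000
Node ud (S = 102.6): continuation = 1/1.1·[0.6667·0.0000 + 0.3333·0.0000] = 0.0000; exercise value = 0.0000 ≤ continuation, so V_ud = 0.0000
Node dd (S = 76.95): continuation = 1/1.1·[0.6667·0.0000 + 0.3333·20.7450] = 6.2864; exercise value = 13.0500 > continuation, so V_dd = 13.0500 (exercise)
Node u (S = 114): continuation = 1/1.1·[0.6667·0.0000 + 0.3333·0.0000] = 0.0000; exercise value = 0.0000 ≤ continuation, so V_u = 0.0000
Node d (S = 85.5): continuation = 1/1.1·[0.6667·0.0000 + 0.3333·13.0500] = 3.9545; exercise value = 4.5000 > continuation, so V_d = 4.5000 (exercise)
Node 0 (S = 95): continuation = 1/1.1·[0.6667·0.0000 + 0.3333·4.5000] = 1.3636; exercise value = 0.0000 ≤ continuation, so V_0 = 1.3636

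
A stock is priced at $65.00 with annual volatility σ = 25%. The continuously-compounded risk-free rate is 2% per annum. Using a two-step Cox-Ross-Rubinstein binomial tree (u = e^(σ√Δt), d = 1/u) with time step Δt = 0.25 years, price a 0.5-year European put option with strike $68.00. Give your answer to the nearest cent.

$5.98

CRR parameters: u = e^(σ√Δt) = e^(0.25·√0.25) = 1.1331, d = 1/u = 0.8825
Per-period rate: rΔt = 0.02·0.25 = 0.005, so R = e^0.005 = 1.0050
Risk-neutral probability p = (e^0.005 − 0.8825)/(1.1331 − 0.8825) = 0.1225/0.2507 = 0.4888
Terminal stock prices: S_uu = 83.46, S_ud = 65, S_dd = 50.62
Terminal payoffs (K − S): max(-15.46, 0) = 0, max(3, 0) = 3, max(17.38, 0) = 17.38
Node u (S = 73.65): V_u = e^(−0.005)·[0.4888·0.0000 + 0.5112·3.0000] = 1.5260
Node d (S = 57.36): V_d = e^(−0.005)·[0.4888·3.0000 + 0.5112·17.3779] = 10.2985
Node 0 (S = 65): V_0 = e^(−0.005)·[0.4888·1.5260 + 0.5112·10.2985] = 5.9806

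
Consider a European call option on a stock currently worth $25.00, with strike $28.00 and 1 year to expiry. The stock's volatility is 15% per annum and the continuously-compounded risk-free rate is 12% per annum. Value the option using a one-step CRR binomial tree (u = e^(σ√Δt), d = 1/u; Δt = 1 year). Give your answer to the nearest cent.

CRR parameters: u = e^(σ√Δt) = e^(0.15·√1) = 1.1618, d = 1/u = 0.8607
Per-period rate: rΔt = 0.12·1 = 0.12, so R = e^0.12 = 1.1275
Risk-neutral probability p = (e^0.12 − 0.8607)/(1.1618 − 0.8607) = 0.2668/0.3011 = 0.8860
Terminal stock prices: S_u = 29.05, S_d = 21.52
Terminal payoffs (S − K): max(1.046, 0) = 1.046, max(-6.482, 0) = 0
Node 0 (S = 25): V_0 = e^(−0.12)·[0.8860·1.0459 + 0.1140·0.0000] = 0.8218

$0.82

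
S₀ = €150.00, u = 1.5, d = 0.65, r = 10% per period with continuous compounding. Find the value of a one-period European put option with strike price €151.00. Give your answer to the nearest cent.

€22.49

Risk-neutral probability p = (e^0.1 − 0.65)/(1.5 − 0.65) = 0.4552/0.8500 = 0.5355
Terminal stock prices: S_u = 225, S_d = 97.5
Terminal payoffs (K − S): max(-74, 0) = 0, max(53.5, 0) = 53.5
Node 0 (S = 150): V_0 = e^(−0.1)·[0.5355·0.0000 + 0.4645·53.5000] = 22.4861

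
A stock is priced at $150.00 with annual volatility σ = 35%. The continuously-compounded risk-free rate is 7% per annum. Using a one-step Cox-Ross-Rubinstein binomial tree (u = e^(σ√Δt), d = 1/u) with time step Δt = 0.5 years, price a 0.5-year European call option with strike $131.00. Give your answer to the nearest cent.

CRR parameters: u = e^(σ√Δt) = e^(0.35·√0.5) = 1.2808, d = 1/u = 0.7808
Per-period rate: rΔt = 0.07·0.5 = 0.035, so R = e^0.035 = 1.0356
Risk-neutral probability p = (e^0.035 − 0.7808)/(1.2808 − 0.7808) = 0.2549/0.5000 = 0.5097
Terminal stock prices: S_u = 192.1, S_d = 117.1
Terminal payoffs (S − K): max(61.12, 0) = 61.12, max(-13.89, 0) = 0
Node 0 (S = 150): V_0 = e^(−0.035)·[0.5097·61.1205 + 0.4903·0.0000] = 30.0802

$30.08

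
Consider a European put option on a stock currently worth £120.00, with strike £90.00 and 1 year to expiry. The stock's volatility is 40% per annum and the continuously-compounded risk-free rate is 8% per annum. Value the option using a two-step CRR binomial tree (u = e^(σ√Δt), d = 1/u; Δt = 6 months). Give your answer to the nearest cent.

£5.02

CRR parameters: u = e^(σ√Δt) = e^(0.4·√0.5) = 1.3269, d = 1/u = 0.7536
Per-period rate: rΔt = 0.08·0.5 = 0.04, so R = e^0.04 = 1.0408
Risk-neutral probability p = (e^0.04 − 0.7536)/(1.3269 − 0.7536) = 0.2872/0.5733 = 0.5009
Terminal stock prices: S_uu = 211.3, S_ud = 120, S_dd = 68.16
Terminal payoffs (K − S): max(-121.3, 0) = 0, max(-30, 0) = 0, max(21.84, 0) = 21.84
Node u (S = 159.2): V_u = e^(−0.04)·[0.5009·0.0000 + 0.4991·0.0000] = 0.0000
Node d (S = 90.44): V_d = e^(−0.04)·[0.5009·0.0000 + 0.4991·21.8435] = 10.4736
Node 0 (S = 120): V_0 = e^(−0.04)·[0.5009·0.0000 + 0.4991·10.4736] = 5.0219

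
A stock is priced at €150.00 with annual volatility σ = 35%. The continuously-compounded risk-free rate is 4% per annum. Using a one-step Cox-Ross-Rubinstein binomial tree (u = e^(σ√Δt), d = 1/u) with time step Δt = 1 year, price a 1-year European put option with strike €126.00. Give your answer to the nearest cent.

€10.33

CRR parameters: u = e^(σ√Δt) = e^(0.35·√1) = 1.4191, d = 1/u = 0.7047
Per-period rate: rΔt = 0.04·1 = 0.04, so R = e^0.04 = 1.0408
Risk-neutral probability p = (e^0.04 − 0.7047)/(1.4191 − 0.7047) = 0.3361/0.7144 = 0.4705
Terminal stock prices: S_u = 212.9, S_d = 105.7
Terminal payoffs (K − S): max(-86.86, 0) = 0, max(20.3, 0) = 20.3
Node 0 (S = 150): V_0 = e^(−0.04)·[0.4705·0.0000 + 0.5295·20.2968] = 10.3256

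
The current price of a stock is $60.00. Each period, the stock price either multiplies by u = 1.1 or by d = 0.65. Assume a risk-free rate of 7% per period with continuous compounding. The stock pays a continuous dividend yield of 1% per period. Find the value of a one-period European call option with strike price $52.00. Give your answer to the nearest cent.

$11.95

Per-period risk-free factor R = e^0.07 = 1.0725; dividend-adjusted growth = e^(0.07−0.01) = 1.0618.
Risk-neutral probability p = (1.0618 − 0.65)/(1.1 − 0.65) = 0.4118/0.4500 = 0.9152
Terminal stock prices: S_u = 66, S_d = 39
Terminal payoffs (S − K): max(14, 0) = 14, max(-13, 0) = 0
Node 0 (S = 60): V_0 = e^(−0.07)·[0.9152·14.0000 + 0.0848·0.0000] = 11.9465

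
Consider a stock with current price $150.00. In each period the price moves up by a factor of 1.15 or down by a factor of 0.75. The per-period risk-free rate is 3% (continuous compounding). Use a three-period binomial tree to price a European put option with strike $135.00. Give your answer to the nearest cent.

Risk-neutral probability p = (e^0.03 − 0.75)/(1.15 − 0.75) = 0.2805/0.4000 = 0.7011
Terminal stock prices: S_uuu = 228.1, S_uud = 148.8, S_udd = 97.03, S_ddd = 63.28
Terminal payoffs (K − S): max(-93.13, 0) = 0, max(-13.78, 0) = 0, max(37.97, 0) = 37.97, max(71.72, 0) = 71.72
Node uu (S = 198.4): V_uu = e^(−0.03)·[0.7011·0.0000 + 0.2989·0.0000] = 0.0000
Node ud (S = 129.4): V_ud = e^(−0.03)·[0.7011·0.0000 + 0.2989·37.9688] = 11.0121
Node dd (S = 84.38): V_dd = e^(−0.03)·[0.7011·37.9688 + 0.2989·71.7188] = 46.6351
Node u (S = 172.5): V_u = e^(−0.03)·[0.7011·0.0000 + 0.2989·11.0121] = 3.1939
Node d (S = 112.5): V_d = e^(−0.03)·[0.7011·11.0121 + 0.2989·46.6351] = 21.0184
Node 0 (S = 150): V_0 = e^(−0.03)·[0.7011·3.1939 + 0.2989·21.0184] = 8.2691

$8.27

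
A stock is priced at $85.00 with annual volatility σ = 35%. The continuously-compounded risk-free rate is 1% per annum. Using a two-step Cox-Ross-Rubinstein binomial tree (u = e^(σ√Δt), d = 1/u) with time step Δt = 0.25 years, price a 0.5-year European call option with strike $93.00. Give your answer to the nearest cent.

CRR parameters: u = e^(σ√Δt) = e^(0.35·√0.25) = 1.1912, d = 1/u = 0.8395
Per-period rate: rΔt = 0.01·0.25 = 0.0025, so R = e^0.0025 = 1.0025
Risk-neutral probability p = (e^0.0025 − 0.8395)/(1.1912 − 0.8395) = 0.1630/0.3518 = 0.4635
Terminal stock prices: S_uu = 120.6, S_ud = 85, S_dd = 59.9
Terminal payoffs (S − K): max(27.62, 0) = 27.62, max(-8, 0) = 0, max(-33.1, 0) = 0
Node u (S = 101.3): V_u = e^(−0.0025)·[0.4635·27.6207 + 0.5365·0.0000] = 12.7696
Node d (S = 71.35): V_d = e^(−0.0025)·[0.4635·0.0000 + 0.5365·0.0000] = 0.0000
Node 0 (S = 85): V_0 = e^(−0.0025)·[0.4635·12.7696 + 0.5365·0.0000] = 5.9036

$5.90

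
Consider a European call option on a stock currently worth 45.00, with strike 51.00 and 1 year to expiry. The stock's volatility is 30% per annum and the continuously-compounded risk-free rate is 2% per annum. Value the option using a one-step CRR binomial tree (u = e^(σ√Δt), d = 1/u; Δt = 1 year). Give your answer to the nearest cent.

CRR parameters: u = e^(σ√Δt) = e^(0.3·√1) = 1.3499, d = 1/u = 0.7408
Per-period rate: rΔt = 0.02·1 = 0.02, so R = e^0.02 = 1.0202
Risk-neutral probability p = (e^0.02 − 0.7408)/(1.3499 − 0.7408) = 0.2794/0.6090 = 0.4587
Terminal stock prices: S_u = 60.74, S_d = 33.34
Terminal payoffs (S − K): max(9.744, 0) = 9.744, max(-17.66, 0) = 0
Node 0 (S = 45): V_0 = e^(−0.02)·[0.4587·9.7436 + 0.5413·0.0000] = 4.3812

4.38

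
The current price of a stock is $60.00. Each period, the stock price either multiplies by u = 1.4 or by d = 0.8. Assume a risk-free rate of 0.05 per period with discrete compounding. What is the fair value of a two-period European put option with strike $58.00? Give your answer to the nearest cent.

$6.05

Risk-neutral probability p = (1 + 0.05 − 0.8)/(1.4 − 0.8) = 0.2500/0.6000 = 0.4167
Terminal stock prices: S_uu = 117.6, S_ud = 67.2, S_dd = 38.4
Terminal payoffs (K − S): max(-59.6, 0) = 0, max(-9.2, 0) = 0, max(19.6, 0) = 19.6
Node u (S = 84): V_u = 1/1.05·[0.4167·0.0000 + 0.5833·0.0000] = 0.0000
Node d (S = 48): V_d = 1/1.05·[0.4167·0.0000 + 0.5833·19.6000] = 10.8889
Node 0 (S = 60): V_0 = 1/1.05·[0.4167·0.0000 + 0.5833·10.8889] = 6.0494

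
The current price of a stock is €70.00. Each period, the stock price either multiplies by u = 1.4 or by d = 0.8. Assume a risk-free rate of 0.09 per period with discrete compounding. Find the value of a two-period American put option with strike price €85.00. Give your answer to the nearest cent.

Risk-neutral probability p = (1 + 0.09 − 0.8)/(1.4 − 0.8) = 0.2900/0.6000 = 0.4833
Terminal stock prices: S_uu = 137.2, S_ud = 78.4, S_dd = 44.8
Terminal payoffs (K − S): max(-52.2, 0) = 0, max(6.6, 0) = 6.6, max(40.2, 0) = 40.2
Node u (S = 98): continuation = 1/1.09·[0.4833·0.0000 + 0.5167·6.6000] = 3.1284; exercise value = 0.0000 ≤ continuation, so V_u = 3.1284
Node d (S = 56): continuation = 1/1.09·[0.4833·6.6000 + 0.5167·40.2000] = 21.9817; exercise value = 29.0000 > continuation, so V_d = 29.0000 (exercise)
Node 0 (S = 70): continuation = 1/1.09·[0.4833·3.1284 + 0.5167·29.0000] = 15.1334; exercise value = 15.0000 ≤ continuation, so V_0 = 15.1334

€15.13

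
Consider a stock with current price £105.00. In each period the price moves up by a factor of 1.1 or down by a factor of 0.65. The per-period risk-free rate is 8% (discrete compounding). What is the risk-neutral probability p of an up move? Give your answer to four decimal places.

p = 0.9556

Risk-neutral probability p = (1 + 0.08 − 0.65)/(1.1 − 0.65) = 0.4300/0.4500 = 0.9556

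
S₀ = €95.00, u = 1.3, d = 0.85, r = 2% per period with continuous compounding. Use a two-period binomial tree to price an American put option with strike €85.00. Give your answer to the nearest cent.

Risk-neutral probability p = (e^0.02 − 0.85)/(1.3 − 0.85) = 0.1702/0.4500 = 0.3782
Terminal stock prices: S_uu = 160.6, S_ud = 105, S_dd = 68.64
Terminal payoffs (K − S): max(-75.55, 0) = 0, max(-19.97, 0) = 0, max(16.36, 0) = 16.36
Node u (S = 123.5): continuation = e^(−0.02)·[0.3782·0.0000 + 0.6218·0.0000] = 0.0000; exercise value = 0.0000 ≤ continuation, so V_u = 0.0000
Node d (S = 80.75): continuation = e^(−0.02)·[0.3782·0.0000 + 0.6218·16.3625] = 9.9723; exercise value = 4.2500 ≤ continuation, so V_d = 9.9723
Node 0 (S = 95): continuation = e^(−0.02)·[0.3782·0.0000 + 0.6218·9.9723] = 6.0778; exercise value = 0.0000 ≤ continuation, so V_0 = 6.0778

€6.08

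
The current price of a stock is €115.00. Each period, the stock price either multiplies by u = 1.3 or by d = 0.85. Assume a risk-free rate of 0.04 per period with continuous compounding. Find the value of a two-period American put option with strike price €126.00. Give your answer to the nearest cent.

Risk-neutral probability p = (e^0.04 − 0.85)/(1.3 − 0.85) = 0.1908/0.4500 = 0.4240
Terminal stock prices: S_uu = 194.4, S_ud = 127.1, S_dd = 83.09
Terminal payoffs (K − S): max(-68.35, 0) = 0, max(-1.075, 0) = 0, max(42.91, 0) = 42.91
Node u (S = 149.5): continuation = e^(−0.04)·[0.4240·0.0000 + 0.5760·0.0000] = 0.0000; exercise value = 0.0000 ≤ continuation, so V_u = 0.0000
Node d (S = 97.75): continuation = e^(−0.04)·[0.4240·0.0000 + 0.5760·42.9125] = 23.7474; exercise value = 28.2500 > continuation, so V_d = 28.2500 (exercise)
Node 0 (S = 115): continuation = e^(−0.04)·[0.4240·0.0000 + 0.5760·28.2500] = 15.6333; exercise value = 11.0000 ≤ continuation, so V_0 = 15.6333

€15.63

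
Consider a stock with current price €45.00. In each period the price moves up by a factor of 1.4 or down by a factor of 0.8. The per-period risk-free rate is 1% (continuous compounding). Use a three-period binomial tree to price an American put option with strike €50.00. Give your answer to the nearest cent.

€11.56

Risk-neutral probability p = (e^0.01 − 0.8)/(1.4 − 0.8) = 0.2101/0.6000 = 0.3501
Terminal stock prices: S_uuu = 123.5, S_uud = 70.56, S_udd = 40.32, S_ddd = 23.04
Terminal payoffs (K − S): max(-73.48, 0) = 0, max(-20.56, 0) = 0, max(9.68, 0) = 9.68, max(26.96, 0) = 26.96
Node uu (S = 88.2): continuation = e^(−0.01)·[0.3501·0.0000 + 0.6499·0.0000] = 0.0000; exercise value = 0.0000 ≤ continuation, so V_uu = 0.0000
Node ud (S = 50.4): continuation = e^(−0.01)·[0.3501·0.0000 + 0.6499·9.6800] = 6.2286; exercise value = 0.0000 ≤ continuation, so V_ud = 6.2286
Node dd (S = 28.8): continuation = e^(−0.01)·[0.3501·9.6800 + 0.6499·26.9600] = 20.7025; exercise value = 21.2000 > continuation, so V_dd = 21.2000 (exercise)
Node u (S = 63): continuation = e^(−0.01)·[0.3501·0.0000 + 0.6499·6.2286] = 4.0078; exercise value = 0.0000 ≤ continuation, so V_u = 4.0078
Node d (S = 36): continuation = e^(−0.01)·[0.3501·6.2286 + 0.6499·21.2000] = 15.8000; exercise value = 14.0000 ≤ continuation, so V_d = 15.8000
Node 0 (S = 45): continuation = e^(−0.01)·[0.3501·4.0078 + 0.6499·15.8000] = 11.5556; exercise value = 5.0000 ≤ continuation, so V_0 = 11.5556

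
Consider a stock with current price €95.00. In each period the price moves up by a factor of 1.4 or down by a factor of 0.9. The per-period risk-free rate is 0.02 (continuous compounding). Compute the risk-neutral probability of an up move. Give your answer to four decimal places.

p = 0.2404

Risk-neutral probability p = (e^0.02 − 0.9)/(1.4 − 0.9) = 0.1202/0.5000 = 0.2404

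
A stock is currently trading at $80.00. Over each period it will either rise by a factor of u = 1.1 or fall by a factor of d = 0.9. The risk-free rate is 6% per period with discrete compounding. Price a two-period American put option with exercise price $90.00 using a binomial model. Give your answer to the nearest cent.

Risk-neutral probability p = (1 + 0.06 − 0.9)/(1.1 − 0.9) = 0.1600/0.2000 = 0.8000
Terminal stock prices: S_uu = 96.8, S_ud = 79.2, S_dd = 64.8
Terminal payoffs (K − S): max(-6.8, 0) = 0, max(10.8, 0) = 10.8, max(25.2, 0) = 25.2
Node u (S = 88): continuation = 1/1.06·[0.8000·0.0000 + 0.2000·10.8000] = 2.0377; exercise value = 2.0000 ≤ continuation, so V_u = 2.0377
Node d (S = 72): continuation = 1/1.06·[0.8000·10.8000 + 0.2000·25.2000] = 12.9057; exercise value = 18.0000 > continuation, so V_d = 18.0000 (exercise)
Node 0 (S = 80): continuation = 1/1.06·[0.8000·2.0377 + 0.2000·18.0000] = 4.9341; exercise value = 10.0000 > continuation, so V_0 = 10.0000 (exercise)

$10.00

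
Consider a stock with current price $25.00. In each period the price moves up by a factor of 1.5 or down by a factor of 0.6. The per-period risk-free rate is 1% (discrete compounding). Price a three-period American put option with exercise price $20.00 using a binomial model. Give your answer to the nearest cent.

$4.90

Risk-neutral probability p = (1 + 0.01 − 0.6)/(1.5 − 0.6) = 0.4100/0.9000 = 0.4556
Terminal stock prices: S_uuu = 84.38, S_uud = 33.75, S_udd = 13.5, S_ddd = 5.4
Terminal payoffs (K − S): max(-64.38, 0) = 0, max(-13.75, 0) = 0, max(6.5, 0) = 6.5, max(14.6, 0) = 14.6
Node uu (S = 56.25): continuation = 1/1.01·[0.4556·0.0000 + 0.5444·0.0000] = 0.0000; exercise value = 0.0000 ≤ continuation, so V_uu = 0.0000
Node ud (S = 22.5): continuation = 1/1.01·[0.4556·0.0000 + 0.5444·6.5000] = 3.5039; exercise value = 0.0000 ≤ continuation, so V_ud = 3.5039
Node dd (S = 9): continuation = 1/1.01·[0.4556·6.5000 + 0.5444·14.6000] = 10.8020; exercise value = 11.0000 > continuation, so V_dd = 11.0000 (exercise)
Node u (S = 37.5): continuation = 1/1.01·[0.4556·0.0000 + 0.5444·3.5039] = 1.8888; exercise value = 0.0000 ≤ continuation, so V_u = 1.8888
Node d (S = 15): continuation = 1/1.01·[0.4556·3.5039 + 0.5444·11.0000] = 7.5100; exercise value = 5.0000 ≤ continuation, so V_d = 7.5100
Node 0 (S = 25): continuation = 1/1.01·[0.4556·1.8888 + 0.5444·7.5100] = 4.9002; exercise value = 0.0000 ≤ continuation, so V_0 = 4.9002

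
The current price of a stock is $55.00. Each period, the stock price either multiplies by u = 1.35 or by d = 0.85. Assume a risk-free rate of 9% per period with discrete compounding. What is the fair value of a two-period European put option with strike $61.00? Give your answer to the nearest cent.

$4.84

Risk-neutral probability p = (1 + 0.09 − 0.85)/(1.35 − 0.85) = 0.2400/0.5000 = 0.4800
Terminal stock prices: S_uu = 100.2, S_ud = 63.11, S_dd = 39.74
Terminal payoffs (K − S): max(-39.24, 0) = 0, max(-2.112, 0) = 0, max(21.26, 0) = 21.26
Node u (S = 74.25): V_u = 1/1.09·[0.4800·0.0000 + 0.5200·0.0000] = 0.0000
Node d (S = 46.75): V_d = 1/1.09·[0.4800·0.0000 + 0.5200·21.2625] = 10.1436
Node 0 (S = 55): V_0 = 1/1.09·[0.4800·0.0000 + 0.5200·10.1436] = 4.8391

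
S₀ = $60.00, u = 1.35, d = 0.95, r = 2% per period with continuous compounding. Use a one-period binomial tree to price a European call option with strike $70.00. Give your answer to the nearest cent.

Risk-neutral probability p = (e^0.02 − 0.95)/(1.35 − 0.95) = 0.0702/0.4000 = 0.1755
Terminal stock prices: S_u = 81, S_d = 57
Terminal payoffs (S − K): max(11, 0) = 11, max(-13, 0) = 0
Node 0 (S = 60): V_0 = e^(−0.02)·[0.1755·11.0000 + 0.8245·0.0000] = 1.8923

$1.89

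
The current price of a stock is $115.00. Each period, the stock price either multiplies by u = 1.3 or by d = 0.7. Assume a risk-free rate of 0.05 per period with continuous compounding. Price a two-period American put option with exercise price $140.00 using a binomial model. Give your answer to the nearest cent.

Risk-neutral probability p = (e^0.05 − 0.7)/(1.3 − 0.7) = 0.3513/0.6000 = 0.5855
Terminal stock prices: S_uu = 194.4, S_ud = 104.6, S_dd = 56.35
Terminal payoffs (K − S): max(-54.35, 0) = 0, max(35.35, 0) = 35.35, max(83.65, 0) = 83.65
Node u (S = 149.5): continuation = e^(−0.05)·[0.5855·0.0000 + 0.4145·35.3500] = 13.9396; exercise value = 0.0000 ≤ continuation, so V_u = 13.9396
Node d (S = 80.5): continuation = e^(−0.05)·[0.5855·35.3500 + 0.4145·83.6500] = 52.6721; exercise value = 59.5000 > continuation, so V_d = 59.5000 (exercise)
Node 0 (S = 115): continuation = e^(−0.05)·[0.5855·13.9396 + 0.4145·59.5000] = 31.2256; exercise value = 25.0000 ≤ continuation, so V_0 = 31.2256

$31.23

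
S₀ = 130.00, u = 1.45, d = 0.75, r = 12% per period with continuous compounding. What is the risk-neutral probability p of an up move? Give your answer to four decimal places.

p = 0.5393

Risk-neutral probability p = (e^0.12 − 0.75)/(1.45 − 0.75) = 0.3775/0.7000 = 0.5393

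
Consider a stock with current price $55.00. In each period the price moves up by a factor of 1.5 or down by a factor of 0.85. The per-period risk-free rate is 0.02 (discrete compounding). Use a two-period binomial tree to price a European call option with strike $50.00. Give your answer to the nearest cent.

$12.32

Risk-neutral probability p = (1 + 0.02 − 0.85)/(1.5 − 0.85) = 0.1700/0.6500 = 0.2615
Terminal stock prices: S_uu = 123.8, S_ud = 70.12, S_dd = 39.74
Terminal payoffs (S − K): max(73.75, 0) = 73.75, max(20.12, 0) = 20.12, max(-10.26, 0) = 0
Node u (S = 82.5): V_u = 1/1.02·[0.2615·73.7500 + 0.7385·20.1250] = 33.4804
Node d (S = 46.75): V_d = 1/1.02·[0.2615·20.1250 + 0.7385·0.0000] = 5.1603
Node 0 (S = 55): V_0 = 1/1.02·[0.2615·33.4804 + 0.7385·5.1603] = 12.3206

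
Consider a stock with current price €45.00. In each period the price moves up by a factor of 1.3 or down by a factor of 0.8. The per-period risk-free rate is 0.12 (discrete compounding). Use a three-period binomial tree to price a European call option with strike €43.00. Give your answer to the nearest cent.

Risk-neutral probability p = (1 + 0.12 − 0.8)/(1.3 − 0.8) = 0.3200/0.5000 = 0.6400
Terminal stock prices: S_uuu = 98.87, S_uud = 60.84, S_udd = 37.44, S_ddd = 23.04
Terminal payoffs (S − K): max(55.87, 0) = 55.87, max(17.84, 0) = 17.84, max(-5.56, 0) = 0, max(-19.96, 0) = 0
Node uu (S = 76.05): V_uu = 1/1.12·[0.6400·55.8650 + 0.3600·17.8400] = 37.6571
Node ud (S = 46.8): V_ud = 1/1.12·[0.6400·17.8400 + 0.3600·0.0000] = 10.1943
Node dd (S = 28.8): V_dd = 1/1.12·[0.6400·0.0000 + 0.3600·0.0000] = 0.0000
Node u (S = 58.5): V_u = 1/1.12·[0.6400·37.6571 + 0.3600·10.1943] = 24.7951
Node d (S = 36): V_d = 1/1.12·[0.6400·10.1943 + 0.3600·0.0000] = 5.8253
Node 0 (S = 45): V_0 = 1/1.12·[0.6400·24.7951 + 0.3600·5.8253] = 16.0410

€16.04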